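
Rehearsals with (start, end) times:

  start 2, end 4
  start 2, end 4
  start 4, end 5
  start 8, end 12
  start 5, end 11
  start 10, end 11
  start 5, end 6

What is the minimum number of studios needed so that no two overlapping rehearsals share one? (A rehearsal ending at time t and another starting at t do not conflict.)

The answer is the maximum number of intervals overlapping at any instant.
Events (time:±→running): 2:+→1 2:+→2 4:-→1 4:-→0 4:+→1 5:-→0 5:+→1 5:+→2 6:-→1 8:+→2 10:+→3 … peak 3.

3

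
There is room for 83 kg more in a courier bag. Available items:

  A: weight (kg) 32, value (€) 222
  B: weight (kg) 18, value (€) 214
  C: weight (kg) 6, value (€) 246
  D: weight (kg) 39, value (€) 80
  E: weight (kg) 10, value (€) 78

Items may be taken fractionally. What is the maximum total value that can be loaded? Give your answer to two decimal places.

Sort by value per unit weight and fill in that order.
Ratios (sorted): C 41.00, B 11.89, E 7.80, A 6.94, D 2.05
take C (6 @ 246); take B (18 @ 214); take E (10 @ 78); take A (32 @ 222); take 17/39 of D → 34.87. Capacity used 83/83.
Total value = 794.87

794.87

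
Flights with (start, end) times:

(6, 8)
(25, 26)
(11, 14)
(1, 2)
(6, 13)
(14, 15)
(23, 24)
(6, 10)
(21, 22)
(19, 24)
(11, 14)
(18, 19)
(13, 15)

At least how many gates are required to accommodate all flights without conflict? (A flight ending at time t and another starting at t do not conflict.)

Count concurrent intervals with a sweep; the peak is the room count.
Events (time:±→running): 1:+→1 2:-→0 6:+→1 6:+→2 6:+→3 … peak 3.

3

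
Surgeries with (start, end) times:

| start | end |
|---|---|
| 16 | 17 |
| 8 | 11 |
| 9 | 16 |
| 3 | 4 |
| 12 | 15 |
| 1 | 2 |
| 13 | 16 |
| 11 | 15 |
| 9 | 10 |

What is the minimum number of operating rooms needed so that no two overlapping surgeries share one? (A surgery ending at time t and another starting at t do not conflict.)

4

Count concurrent intervals with a sweep; the peak is the room count.
starts: [1, 3, 8, 9, 9, 11, 12, 13, 16]
ends:   [2, 4, 10, 11, 15, 15, 16, 16, 17]
s1→1 e2→0 s3→1 e4→0 s8→1 s9→2 s9→3 e10→2 e11→1 s11→2 s12→3 s13→4  — peak 4.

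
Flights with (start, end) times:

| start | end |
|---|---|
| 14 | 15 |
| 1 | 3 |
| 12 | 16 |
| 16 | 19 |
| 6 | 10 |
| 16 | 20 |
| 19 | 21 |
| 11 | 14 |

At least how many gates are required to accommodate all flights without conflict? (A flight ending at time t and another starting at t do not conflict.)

The answer is the maximum number of intervals overlapping at any instant.
starts: [1, 6, 11, 12, 14, 16, 16, 19]
ends:   [3, 10, 14, 15, 16, 19, 20, 21]
s1→1 e3→0 s6→1 e10→0 s11→1 s12→2  — peak 2.

2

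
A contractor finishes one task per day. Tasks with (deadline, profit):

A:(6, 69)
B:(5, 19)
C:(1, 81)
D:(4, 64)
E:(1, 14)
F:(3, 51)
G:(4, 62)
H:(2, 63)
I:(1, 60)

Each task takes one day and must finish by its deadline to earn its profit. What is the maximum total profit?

Take jobs in profit order; each goes to the latest open slot no later than its deadline.
By profit: C(d1,81), A(d6,69), D(d4,64), H(d2,63), G(d4,62), I(d1,60), F(d3,51), B(d5,19), E(d1,14)
C→slot 1; A→slot 6; D→slot 4; H→slot 2; G→slot 3; I skipped; F skipped; B→slot 5; E skipped.
Profit = 81 + 63 + 62 + 64 + 19 + 69 = 358

358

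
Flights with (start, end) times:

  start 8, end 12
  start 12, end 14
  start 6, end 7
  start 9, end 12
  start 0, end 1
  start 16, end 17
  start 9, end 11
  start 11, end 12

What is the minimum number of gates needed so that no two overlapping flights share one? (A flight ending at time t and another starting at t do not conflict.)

3

The answer is the maximum number of intervals overlapping at any instant.
Events (time:±→running): 0:+→1 1:-→0 6:+→1 7:-→0 8:+→1 9:+→2 9:+→3 … peak 3.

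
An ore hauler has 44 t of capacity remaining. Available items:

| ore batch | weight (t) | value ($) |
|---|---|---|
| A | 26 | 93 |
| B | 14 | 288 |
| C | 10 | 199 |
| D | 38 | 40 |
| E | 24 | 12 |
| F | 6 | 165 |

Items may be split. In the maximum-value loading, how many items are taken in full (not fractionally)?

3

Order: F (165/6=27.50) > B (288/14=20.57) > C (199/10=19.90) > A (93/26=3.58) > D (40/38=1.05) > E (12/24=0.50)
Fill: take F (6 @ 165) → take B (14 @ 288) → take C (10 @ 199) → take 14/26 of A → 50.08; 44/44 used.
3 item(s) taken whole; one partial (take 14/26 of A).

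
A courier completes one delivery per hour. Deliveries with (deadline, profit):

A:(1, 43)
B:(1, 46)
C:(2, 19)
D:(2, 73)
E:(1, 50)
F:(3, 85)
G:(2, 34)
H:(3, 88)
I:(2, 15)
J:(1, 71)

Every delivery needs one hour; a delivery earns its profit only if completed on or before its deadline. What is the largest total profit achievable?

246

Profit order: H=88 F=85 D=73 J=71 E=50 B=46 A=43 G=34 C=19 I=15
Assign: H→slot 3, F→slot 2, D→slot 1, J skipped, E skipped, B skipped, A skipped, G skipped, C skipped, I skipped.
Slots: [1:D] [2:F] [3:H]
Profit = 73 + 85 + 88 = 246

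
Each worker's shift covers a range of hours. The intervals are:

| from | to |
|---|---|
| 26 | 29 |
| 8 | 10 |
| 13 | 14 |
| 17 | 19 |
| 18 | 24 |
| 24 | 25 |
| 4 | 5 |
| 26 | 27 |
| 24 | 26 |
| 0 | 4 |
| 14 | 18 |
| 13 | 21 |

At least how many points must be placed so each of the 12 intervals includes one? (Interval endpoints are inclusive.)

6

Process intervals by earliest right end; each time one isn't hit yet, stab at its right endpoint.
Sorted: [0,4] [4,5] [8,10] [13,14] [14,18] [17,19] [13,21] [18,24] [24,25] [24,26] [26,27] [26,29]
{[0,4],[4,5]} hit by 4; {[8,10]} hit by 10; {[13,14],[14,18]} hit by 14; {[17,19],[13,21],[18,24]} hit by 19; {[24,25],[24,26]} hit by 25; {[26,27],[26,29]} hit by 27.
Points: 4, 10, 14, 19, 25, 27 (6 total).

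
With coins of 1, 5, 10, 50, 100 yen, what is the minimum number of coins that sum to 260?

Greedy: take as many of the largest coin as possible, then repeat with the remainder.
260 − 2×100→60 − 1×50→10 − 1×10→0
Total coins = 2 + 1 + 1 = 4

4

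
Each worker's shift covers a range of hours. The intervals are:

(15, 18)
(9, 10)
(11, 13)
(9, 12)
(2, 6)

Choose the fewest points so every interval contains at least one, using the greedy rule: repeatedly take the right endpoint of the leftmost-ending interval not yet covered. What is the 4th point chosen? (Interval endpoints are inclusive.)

18

Sort by right endpoint; whenever an interval is uncovered, place a point at its right end.
Sorted: [2,6] [9,10] [9,12] [11,13] [15,18]
{[2,6]} hit by 6; {[9,10],[9,12]} hit by 10; {[11,13]} hit by 13; {[15,18]} hit by 18.
Points: 6, 10, 13, 18 (4 total).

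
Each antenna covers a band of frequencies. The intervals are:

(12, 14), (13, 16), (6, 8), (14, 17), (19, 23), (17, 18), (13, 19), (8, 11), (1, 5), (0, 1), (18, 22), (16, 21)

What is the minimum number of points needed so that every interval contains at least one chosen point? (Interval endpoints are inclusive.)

By right end: [0,1]  [1,5]  [6,8]  [8,11]  [12,14]  [13,16]  [14,17]  [17,18]  [13,19]  [16,21]  [18,22]  [19,23]
[0,1] uncovered → point at 1; [6,8] uncovered → point at 8; [12,14] uncovered → point at 14; [17,18] uncovered → point at 18; [19,23] uncovered → point at 23.
Points: 1, 8, 14, 18, 23 (5 total).

5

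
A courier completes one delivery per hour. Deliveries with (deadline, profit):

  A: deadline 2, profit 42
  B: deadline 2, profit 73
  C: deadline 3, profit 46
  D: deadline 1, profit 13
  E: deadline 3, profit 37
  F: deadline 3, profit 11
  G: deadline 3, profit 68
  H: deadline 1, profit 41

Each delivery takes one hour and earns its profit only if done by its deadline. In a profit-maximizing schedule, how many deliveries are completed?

3

By profit: B(d2,73), G(d3,68), C(d3,46), A(d2,42), H(d1,41), E(d3,37), D(d1,13), F(d3,11)
B→slot 2; G→slot 3; C→slot 1; A skipped; H skipped; E skipped; D skipped; F skipped.
3 of 8 scheduled.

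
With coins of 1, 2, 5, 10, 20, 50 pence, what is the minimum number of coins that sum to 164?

Use the largest denomination that fits, subtract, and repeat.
164 = 3×50 + 1×10 + 2×2
Total coins = 3 + 1 + 2 = 6

6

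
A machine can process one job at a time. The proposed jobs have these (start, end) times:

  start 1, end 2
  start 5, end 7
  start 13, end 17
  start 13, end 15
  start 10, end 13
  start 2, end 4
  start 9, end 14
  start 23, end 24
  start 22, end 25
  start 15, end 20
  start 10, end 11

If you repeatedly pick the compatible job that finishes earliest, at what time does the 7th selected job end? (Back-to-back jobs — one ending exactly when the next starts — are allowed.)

24

Greedy by earliest finish: after sorting by end time, pick each interval compatible with the last pick.
Sorted by end: (1,2)  (2,4)  (5,7)  (10,11)  (10,13)  (9,14)  (13,15)  (13,17)  (15,20)  (23,24)  (22,25)
take (1,2); take (2,4); take (5,7); take (10,11); skip (10,13); take (13,15); take (15,20); take (23,24).
Selected: (1,2) (2,4) (5,7) (10,11) (13,15) (15,20) (23,24)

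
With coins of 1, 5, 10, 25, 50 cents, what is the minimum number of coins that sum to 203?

Use the largest denomination that fits, subtract, and repeat.
203 − 4×50→3 − 3×1→0
Total coins = 4 + 3 = 7

7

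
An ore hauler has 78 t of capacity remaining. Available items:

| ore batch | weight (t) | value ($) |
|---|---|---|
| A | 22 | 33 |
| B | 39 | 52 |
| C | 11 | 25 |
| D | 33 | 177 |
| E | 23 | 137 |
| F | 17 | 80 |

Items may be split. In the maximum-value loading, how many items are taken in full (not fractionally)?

3

Order: E (137/23=5.96) > D (177/33=5.36) > F (80/17=4.71) > C (25/11=2.27) > A (33/22=1.50) > B (52/39=1.33)
Fill: take E (23 @ 137) → take D (33 @ 177) → take F (17 @ 80) → take 5/11 of C → 11.36; 78/78 used.
3 item(s) taken whole; one partial (take 5/11 of C).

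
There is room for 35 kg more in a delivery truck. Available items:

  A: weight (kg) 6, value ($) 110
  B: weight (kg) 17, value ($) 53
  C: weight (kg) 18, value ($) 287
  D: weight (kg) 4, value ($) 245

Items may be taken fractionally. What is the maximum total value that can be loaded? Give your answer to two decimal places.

663.82

Greedy by value/weight ratio, highest first.
Order: D (245/4=61.25) > A (110/6=18.33) > C (287/18=15.94) > B (53/17=3.12)
Fill: take D (4 @ 245) → take A (6 @ 110) → take C (18 @ 287) → take 7/17 of B → 21.82; 35/35 used.
Total value = 663.82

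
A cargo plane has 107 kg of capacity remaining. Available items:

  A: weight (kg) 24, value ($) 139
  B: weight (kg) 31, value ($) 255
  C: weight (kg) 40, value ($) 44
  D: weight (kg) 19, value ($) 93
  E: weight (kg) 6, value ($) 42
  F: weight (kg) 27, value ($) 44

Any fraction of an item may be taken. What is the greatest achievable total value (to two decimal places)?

Greedy by value/weight ratio, highest first.
Order: B (255/31=8.23) > E (42/6=7.00) > A (139/24=5.79) > D (93/19=4.89) > F (44/27=1.63) > C (44/40=1.10)
Fill: take B (31 @ 255) → take E (6 @ 42) → take A (24 @ 139) → take D (19 @ 93) → take F (27 @ 44); 107/107 used.
Total value = 573.00

573.00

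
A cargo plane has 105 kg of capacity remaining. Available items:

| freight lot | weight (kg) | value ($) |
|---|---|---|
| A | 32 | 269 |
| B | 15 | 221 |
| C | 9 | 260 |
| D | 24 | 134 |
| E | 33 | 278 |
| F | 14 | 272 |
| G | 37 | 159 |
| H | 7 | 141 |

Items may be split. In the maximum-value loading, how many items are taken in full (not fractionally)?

Sort by value per unit weight and fill in that order.
Ratios (sorted): C 28.89, H 20.14, F 19.43, B 14.73, E 8.42, A 8.41, D 5.58, G 4.30
take C (9 @ 260); take H (7 @ 141); take F (14 @ 272); take B (15 @ 221); take E (33 @ 278); take 27/32 of A → 226.97. Capacity used 105/105.
5 item(s) taken whole; one partial (take 27/32 of A).

5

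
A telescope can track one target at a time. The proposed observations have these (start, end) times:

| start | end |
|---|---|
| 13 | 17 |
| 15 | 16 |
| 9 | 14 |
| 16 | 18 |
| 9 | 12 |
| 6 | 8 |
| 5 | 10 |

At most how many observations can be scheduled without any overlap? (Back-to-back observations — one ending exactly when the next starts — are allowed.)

By end time: (6,8), (5,10), (9,12), (9,14), (15,16), (13,17), (16,18).
Pick (6,8); next start ≥ 8 → (9,12); next start ≥ 12 → (15,16); next start ≥ 16 → (16,18).
Selected 4 observations.

4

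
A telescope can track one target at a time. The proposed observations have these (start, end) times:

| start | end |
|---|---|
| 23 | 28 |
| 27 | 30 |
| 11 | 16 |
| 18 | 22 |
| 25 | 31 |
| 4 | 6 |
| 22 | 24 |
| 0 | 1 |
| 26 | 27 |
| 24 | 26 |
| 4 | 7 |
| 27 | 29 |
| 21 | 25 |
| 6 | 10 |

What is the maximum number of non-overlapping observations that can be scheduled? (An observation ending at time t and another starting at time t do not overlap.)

Sort by end time and greedily take each interval whose start is ≥ the last chosen end.
Sorted by end: (0,1)  (4,6)  (4,7)  (6,10)  (11,16)  (18,22)  (22,24)  (21,25)  (24,26)  (26,27)  (23,28)  (27,29)  (27,30)  (25,31)
take (0,1); take (4,6); take (6,10); take (11,16); take (18,22); take (22,24); take (24,26); take (26,27); skip (23,28); take (27,29); skip (27,30); skip (25,31).
Selected 9 observations.

9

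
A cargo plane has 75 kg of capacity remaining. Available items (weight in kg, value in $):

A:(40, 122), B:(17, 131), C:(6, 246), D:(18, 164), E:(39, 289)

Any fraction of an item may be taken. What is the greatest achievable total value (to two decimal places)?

792.95

Sort by value per unit weight and fill in that order.
Order: C (246/6=41.00) > D (164/18=9.11) > B (131/17=7.71) > E (289/39=7.41) > A (122/40=3.05)
Fill: take C (6 @ 246) → take D (18 @ 164) → take B (17 @ 131) → take 34/39 of E → 251.95; 75/75 used.
Total value = 792.95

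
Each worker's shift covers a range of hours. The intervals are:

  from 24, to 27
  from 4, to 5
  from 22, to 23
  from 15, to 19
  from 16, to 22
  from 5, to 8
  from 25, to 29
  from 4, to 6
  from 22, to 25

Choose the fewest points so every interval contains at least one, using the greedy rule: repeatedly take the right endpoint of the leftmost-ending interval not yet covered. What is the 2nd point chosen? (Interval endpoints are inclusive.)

Sorted: [4,5] [4,6] [5,8] [15,19] [16,22] [22,23] [22,25] [24,27] [25,29]
{[4,5],[4,6],[5,8]} hit by 5; {[15,19],[16,22]} hit by 19; {[22,23],[22,25]} hit by 23; {[24,27],[25,29]} hit by 27.
Points: 5, 19, 23, 27 (4 total).

19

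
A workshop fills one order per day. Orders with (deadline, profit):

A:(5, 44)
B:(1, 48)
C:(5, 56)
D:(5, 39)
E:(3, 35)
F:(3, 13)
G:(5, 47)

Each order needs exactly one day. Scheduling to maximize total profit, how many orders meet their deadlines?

Take jobs in profit order; each goes to the latest open slot no later than its deadline.
By profit: C(d5,56), B(d1,48), G(d5,47), A(d5,44), D(d5,39), E(d3,35), F(d3,13)
C→slot 5; B→slot 1; G→slot 4; A→slot 3; D→slot 2; E skipped; F skipped.
5 of 7 scheduled.

5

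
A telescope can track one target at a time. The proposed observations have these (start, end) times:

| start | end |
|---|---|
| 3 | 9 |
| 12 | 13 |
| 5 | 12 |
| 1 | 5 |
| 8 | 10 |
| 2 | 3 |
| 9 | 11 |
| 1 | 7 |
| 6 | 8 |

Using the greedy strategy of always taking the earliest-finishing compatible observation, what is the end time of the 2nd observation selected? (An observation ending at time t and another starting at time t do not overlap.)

8

By end time: (2,3), (1,5), (1,7), (6,8), (3,9), (8,10), (9,11), (5,12), (12,13).
Pick (2,3); next start ≥ 3 → (6,8); next start ≥ 8 → (8,10); next start ≥ 10 → (12,13).
Selected: (2,3) (6,8) (8,10) (12,13)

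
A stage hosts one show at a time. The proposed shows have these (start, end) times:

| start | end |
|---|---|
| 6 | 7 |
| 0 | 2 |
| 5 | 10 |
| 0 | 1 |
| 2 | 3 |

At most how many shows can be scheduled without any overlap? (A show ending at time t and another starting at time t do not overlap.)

3

Order by finish time; keep every interval that doesn't clash with the previous kept one.
Sorted by end: (0,1)  (0,2)  (2,3)  (6,7)  (5,10)
take (0,1); take (2,3); take (6,7).
Selected 3 shows.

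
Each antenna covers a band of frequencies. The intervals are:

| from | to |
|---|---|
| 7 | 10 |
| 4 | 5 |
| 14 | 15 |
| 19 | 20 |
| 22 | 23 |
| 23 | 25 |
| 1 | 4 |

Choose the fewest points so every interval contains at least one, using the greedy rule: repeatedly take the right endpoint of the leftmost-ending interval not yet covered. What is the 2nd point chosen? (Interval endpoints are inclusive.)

10

Sort by right endpoint; whenever an interval is uncovered, place a point at its right end.
By right end: [1,4]  [4,5]  [7,10]  [14,15]  [19,20]  [22,23]  [23,25]
[1,4] uncovered → point at 4; [7,10] uncovered → point at 10; [14,15] uncovered → point at 15; [19,20] uncovered → point at 20; [22,23] uncovered → point at 23.
Points: 4, 10, 15, 20, 23 (5 total).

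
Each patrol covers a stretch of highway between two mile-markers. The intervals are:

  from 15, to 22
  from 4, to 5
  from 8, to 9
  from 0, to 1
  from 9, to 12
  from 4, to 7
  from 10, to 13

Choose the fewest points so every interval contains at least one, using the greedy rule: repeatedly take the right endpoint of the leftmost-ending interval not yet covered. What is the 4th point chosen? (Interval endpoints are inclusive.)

13

Sorted: [0,1] [4,5] [4,7] [8,9] [9,12] [10,13] [15,22]
{[0,1]} hit by 1; {[4,5],[4,7]} hit by 5; {[8,9],[9,12]} hit by 9; {[10,13]} hit by 13; {[15,22]} hit by 22.
Points: 1, 5, 9, 13, 22 (5 total).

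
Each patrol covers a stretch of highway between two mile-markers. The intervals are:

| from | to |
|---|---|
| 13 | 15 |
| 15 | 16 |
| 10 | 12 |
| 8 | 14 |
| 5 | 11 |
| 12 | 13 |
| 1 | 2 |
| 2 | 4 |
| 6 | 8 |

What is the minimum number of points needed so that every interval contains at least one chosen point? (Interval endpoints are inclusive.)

Sorted: [1,2] [2,4] [6,8] [5,11] [10,12] [12,13] [8,14] [13,15] [15,16]
{[1,2],[2,4]} hit by 2; {[6,8],[5,11]} hit by 8; {[10,12],[12,13],[8,14]} hit by 12; {[13,15],[15,16]} hit by 15.
Points: 2, 8, 12, 15 (4 total).

4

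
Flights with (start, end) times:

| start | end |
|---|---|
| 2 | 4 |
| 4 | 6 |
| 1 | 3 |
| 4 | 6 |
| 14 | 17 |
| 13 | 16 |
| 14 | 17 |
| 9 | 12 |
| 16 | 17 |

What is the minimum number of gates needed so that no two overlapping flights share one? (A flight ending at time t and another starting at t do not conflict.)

starts: [1, 2, 4, 4, 9, 13, 14, 14, 16]
ends:   [3, 4, 6, 6, 12, 16, 17, 17, 17]
s1→1 s2→2 e3→1 e4→0 s4→1 s4→2 e6→1 e6→0 s9→1 e12→0 s13→1 s14→2 s14→3  — peak 3.

3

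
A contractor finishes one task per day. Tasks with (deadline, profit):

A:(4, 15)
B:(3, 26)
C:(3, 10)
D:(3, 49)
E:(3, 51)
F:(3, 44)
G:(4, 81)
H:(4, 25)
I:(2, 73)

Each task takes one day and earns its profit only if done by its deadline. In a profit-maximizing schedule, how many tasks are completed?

4

By profit: G(d4,81), I(d2,73), E(d3,51), D(d3,49), F(d3,44), B(d3,26), H(d4,25), A(d4,15), C(d3,10)
G→slot 4; I→slot 2; E→slot 3; D→slot 1; F skipped; B skipped; H skipped; A skipped; C skipped.
4 of 9 scheduled.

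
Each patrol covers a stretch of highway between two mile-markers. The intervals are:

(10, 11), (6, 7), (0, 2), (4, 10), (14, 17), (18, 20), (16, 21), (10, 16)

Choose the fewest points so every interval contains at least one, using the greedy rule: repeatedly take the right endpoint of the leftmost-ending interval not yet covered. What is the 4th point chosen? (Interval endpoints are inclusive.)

17

Process intervals by earliest right end; each time one isn't hit yet, stab at its right endpoint.
Sorted: [0,2] [6,7] [4,10] [10,11] [10,16] [14,17] [18,20] [16,21]
{[0,2]} hit by 2; {[6,7],[4,10]} hit by 7; {[10,11],[10,16]} hit by 11; {[14,17]} hit by 17; {[18,20],[16,21]} hit by 20.
Points: 2, 7, 11, 17, 20 (5 total).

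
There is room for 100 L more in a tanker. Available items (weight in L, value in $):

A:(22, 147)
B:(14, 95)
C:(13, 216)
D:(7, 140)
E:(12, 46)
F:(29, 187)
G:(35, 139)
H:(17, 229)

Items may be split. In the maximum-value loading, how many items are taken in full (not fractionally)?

5

Greedy by value/weight ratio, highest first.
Ratios (sorted): D 20.00, C 16.62, H 13.47, B 6.79, A 6.68, F 6.45, G 3.97, E 3.83
take D (7 @ 140); take C (13 @ 216); take H (17 @ 229); take B (14 @ 95); take A (22 @ 147); take 27/29 of F → 174.10. Capacity used 100/100.
5 item(s) taken whole; one partial (take 27/29 of F).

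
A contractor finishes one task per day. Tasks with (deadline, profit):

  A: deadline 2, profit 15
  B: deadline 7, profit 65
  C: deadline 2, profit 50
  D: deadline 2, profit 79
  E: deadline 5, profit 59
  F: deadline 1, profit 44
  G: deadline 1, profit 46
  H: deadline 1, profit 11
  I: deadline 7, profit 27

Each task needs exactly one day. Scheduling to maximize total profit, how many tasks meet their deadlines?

Take jobs in profit order; each goes to the latest open slot no later than its deadline.
Profit order: D=79 B=65 E=59 C=50 G=46 F=44 I=27 A=15 H=11
Assign: D→slot 2, B→slot 7, E→slot 5, C→slot 1, G skipped, F skipped, I→slot 6, A skipped, H skipped.
Slots: [1:C] [2:D] [5:E] [6:I] [7:B]
5 of 9 scheduled.

5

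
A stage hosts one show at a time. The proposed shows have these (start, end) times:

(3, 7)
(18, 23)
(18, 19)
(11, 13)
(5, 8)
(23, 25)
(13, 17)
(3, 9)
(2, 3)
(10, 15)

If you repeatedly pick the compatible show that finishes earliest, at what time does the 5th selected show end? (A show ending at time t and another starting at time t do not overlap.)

Greedy by earliest finish: after sorting by end time, pick each interval compatible with the last pick.
Sorted by end: (2,3)  (3,7)  (5,8)  (3,9)  (11,13)  (10,15)  (13,17)  (18,19)  (18,23)  (23,25)
take (2,3); take (3,7); skip (5,8); skip (3,9); take (11,13); skip (10,15); take (13,17); take (18,19); skip (18,23); take (23,25).
Selected: (2,3) (3,7) (11,13) (13,17) (18,19) (23,25)

19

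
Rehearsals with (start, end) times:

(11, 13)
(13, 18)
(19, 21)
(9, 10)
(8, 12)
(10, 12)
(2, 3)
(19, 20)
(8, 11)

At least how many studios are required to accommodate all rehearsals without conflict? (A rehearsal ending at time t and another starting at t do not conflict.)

3

Count concurrent intervals with a sweep; the peak is the room count.
Events (time:±→running): 2:+→1 3:-→0 8:+→1 8:+→2 9:+→3 … peak 3.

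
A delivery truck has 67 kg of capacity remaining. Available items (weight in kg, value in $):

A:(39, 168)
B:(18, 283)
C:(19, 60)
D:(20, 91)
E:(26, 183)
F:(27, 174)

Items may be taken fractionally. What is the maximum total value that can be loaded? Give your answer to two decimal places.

614.22

Ratios (sorted): B 15.72, E 7.04, F 6.44, D 4.55, A 4.31, C 3.16
take B (18 @ 283); take E (26 @ 183); take 23/27 of F → 148.22. Capacity used 67/67.
Total value = 614.22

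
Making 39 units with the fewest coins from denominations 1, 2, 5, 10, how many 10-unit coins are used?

3

39 = 3×10 + 1×5 + 2×2
Count of 10: 3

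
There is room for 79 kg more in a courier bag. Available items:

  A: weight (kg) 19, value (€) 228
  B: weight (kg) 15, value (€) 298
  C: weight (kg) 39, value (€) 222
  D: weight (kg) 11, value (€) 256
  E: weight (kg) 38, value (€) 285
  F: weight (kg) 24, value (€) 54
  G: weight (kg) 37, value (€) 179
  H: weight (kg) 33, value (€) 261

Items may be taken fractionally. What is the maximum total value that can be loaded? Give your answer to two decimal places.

1050.50

Greedy by value/weight ratio, highest first.
Order: D (256/11=23.27) > B (298/15=19.87) > A (228/19=12.00) > H (261/33=7.91) > E (285/38=7.50) > C (222/39=5.69) > G (179/37=4.84) > F (54/24=2.25)
Fill: take D (11 @ 256) → take B (15 @ 298) → take A (19 @ 228) → take H (33 @ 261) → take 1/38 of E → 7.50; 79/79 used.
Total value = 1050.50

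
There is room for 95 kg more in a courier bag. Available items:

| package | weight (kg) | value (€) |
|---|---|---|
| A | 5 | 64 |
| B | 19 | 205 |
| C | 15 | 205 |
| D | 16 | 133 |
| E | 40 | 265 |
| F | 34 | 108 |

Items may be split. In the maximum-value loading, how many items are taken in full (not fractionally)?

Sort by value per unit weight and fill in that order.
Ratios (sorted): C 13.67, A 12.80, B 10.79, D 8.31, E 6.62, F 3.18
take C (15 @ 205); take A (5 @ 64); take B (19 @ 205); take D (16 @ 133); take E (40 @ 265). Capacity used 95/95.
5 item(s) taken whole.

5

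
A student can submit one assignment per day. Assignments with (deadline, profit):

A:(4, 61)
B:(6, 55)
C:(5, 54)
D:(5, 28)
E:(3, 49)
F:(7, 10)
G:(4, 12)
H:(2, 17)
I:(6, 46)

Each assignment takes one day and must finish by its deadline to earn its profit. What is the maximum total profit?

303

Take jobs in profit order; each goes to the latest open slot no later than its deadline.
Profit order: A=61 B=55 C=54 E=49 I=46 D=28 H=17 G=12 F=10
Assign: A→slot 4, B→slot 6, C→slot 5, E→slot 3, I→slot 2, D→slot 1, H skipped, G skipped, F→slot 7.
Slots: [1:D] [2:I] [3:E] [4:A] [5:C] [6:B] [7:F]
Profit = 28 + 46 + 49 + 61 + 54 + 55 + 10 = 303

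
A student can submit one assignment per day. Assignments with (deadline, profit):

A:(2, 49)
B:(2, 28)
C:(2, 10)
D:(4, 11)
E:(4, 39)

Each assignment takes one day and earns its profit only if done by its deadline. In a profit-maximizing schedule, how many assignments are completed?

4

Profit order: A=49 E=39 B=28 D=11 C=10
Assign: A→slot 2, E→slot 4, B→slot 1, D→slot 3, C skipped.
Slots: [1:B] [2:A] [3:D] [4:E]
4 of 5 scheduled.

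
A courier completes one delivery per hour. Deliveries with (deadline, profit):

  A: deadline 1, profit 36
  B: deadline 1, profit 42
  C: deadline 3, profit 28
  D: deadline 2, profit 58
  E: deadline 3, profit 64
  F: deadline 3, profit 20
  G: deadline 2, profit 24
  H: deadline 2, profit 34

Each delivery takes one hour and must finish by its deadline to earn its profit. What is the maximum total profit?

Take jobs in profit order; each goes to the latest open slot no later than its deadline.
By profit: E(d3,64), D(d2,58), B(d1,42), A(d1,36), H(d2,34), C(d3,28), G(d2,24), F(d3,20)
E→slot 3; D→slot 2; B→slot 1; A skipped; H skipped; C skipped; G skipped; F skipped.
Profit = 42 + 58 + 64 = 164

164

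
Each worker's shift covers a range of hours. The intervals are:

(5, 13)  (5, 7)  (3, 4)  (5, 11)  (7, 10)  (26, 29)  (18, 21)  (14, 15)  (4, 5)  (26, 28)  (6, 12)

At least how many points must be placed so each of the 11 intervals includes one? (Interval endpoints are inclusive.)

Sort by right endpoint; whenever an interval is uncovered, place a point at its right end.
By right end: [3,4]  [4,5]  [5,7]  [7,10]  [5,11]  [6,12]  [5,13]  [14,15]  [18,21]  [26,28]  [26,29]
[3,4] uncovered → point at 4; [5,7] uncovered → point at 7; [14,15] uncovered → point at 15; [18,21] uncovered → point at 21; [26,28] uncovered → point at 28.
Points: 4, 7, 15, 21, 28 (5 total).

5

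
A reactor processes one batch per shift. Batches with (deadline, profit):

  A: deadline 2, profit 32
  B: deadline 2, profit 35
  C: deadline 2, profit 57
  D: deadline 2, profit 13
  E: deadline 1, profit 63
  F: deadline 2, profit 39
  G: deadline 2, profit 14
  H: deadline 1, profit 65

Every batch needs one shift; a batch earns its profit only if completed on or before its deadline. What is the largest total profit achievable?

Sort by profit descending; place each in the latest free slot ≤ its deadline.
By profit: H(d1,65), E(d1,63), C(d2,57), F(d2,39), B(d2,35), A(d2,32), G(d2,14), D(d2,13)
H→slot 1; E skipped; C→slot 2; F skipped; B skipped; A skipped; G skipped; D skipped.
Profit = 65 + 57 = 122

122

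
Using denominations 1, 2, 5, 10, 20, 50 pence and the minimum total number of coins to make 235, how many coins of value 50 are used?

4

235 − 4×50→35 − 1×20→15 − 1×10→5 − 1×5→0
Count of 50: 4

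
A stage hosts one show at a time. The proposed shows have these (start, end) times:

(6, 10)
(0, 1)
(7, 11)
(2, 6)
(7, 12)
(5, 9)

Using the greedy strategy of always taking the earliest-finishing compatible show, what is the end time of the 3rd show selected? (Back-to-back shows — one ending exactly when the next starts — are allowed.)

Order by finish time; keep every interval that doesn't clash with the previous kept one.
Sorted by end: (0,1)  (2,6)  (5,9)  (6,10)  (7,11)  (7,12)
take (0,1); take (2,6); take (6,10); skip (7,11); skip (7,12).
Selected: (0,1) (2,6) (6,10)

10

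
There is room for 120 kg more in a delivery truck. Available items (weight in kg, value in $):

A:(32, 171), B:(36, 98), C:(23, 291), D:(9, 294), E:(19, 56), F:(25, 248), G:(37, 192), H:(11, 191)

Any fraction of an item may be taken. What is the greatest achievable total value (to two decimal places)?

Greedy by value/weight ratio, highest first.
Order: D (294/9=32.67) > H (191/11=17.36) > C (291/23=12.65) > F (248/25=9.92) > A (171/32=5.34) > G (192/37=5.19) > E (56/19=2.95) > B (98/36=2.72)
Fill: take D (9 @ 294) → take H (11 @ 191) → take C (23 @ 291) → take F (25 @ 248) → take A (32 @ 171) → take 20/37 of G → 103.78; 120/120 used.
Total value = 1298.78

1298.78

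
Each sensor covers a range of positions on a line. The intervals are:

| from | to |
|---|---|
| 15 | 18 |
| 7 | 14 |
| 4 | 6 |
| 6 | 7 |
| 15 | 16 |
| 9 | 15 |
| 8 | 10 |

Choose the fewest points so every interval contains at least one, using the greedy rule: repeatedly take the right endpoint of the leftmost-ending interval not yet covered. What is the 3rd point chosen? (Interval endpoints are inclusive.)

Sorted: [4,6] [6,7] [8,10] [7,14] [9,15] [15,16] [15,18]
{[4,6],[6,7]} hit by 6; {[8,10],[7,14],[9,15]} hit by 10; {[15,16],[15,18]} hit by 16.
Points: 6, 10, 16 (3 total).

16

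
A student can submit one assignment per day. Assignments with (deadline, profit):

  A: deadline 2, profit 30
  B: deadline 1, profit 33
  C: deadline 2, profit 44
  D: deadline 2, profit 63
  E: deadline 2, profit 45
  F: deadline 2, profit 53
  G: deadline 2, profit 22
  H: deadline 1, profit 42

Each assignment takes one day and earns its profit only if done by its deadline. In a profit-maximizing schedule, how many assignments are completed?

2

By profit: D(d2,63), F(d2,53), E(d2,45), C(d2,44), H(d1,42), B(d1,33), A(d2,30), G(d2,22)
D→slot 2; F→slot 1; E skipped; C skipped; H skipped; B skipped; A skipped; G skipped.
2 of 8 scheduled.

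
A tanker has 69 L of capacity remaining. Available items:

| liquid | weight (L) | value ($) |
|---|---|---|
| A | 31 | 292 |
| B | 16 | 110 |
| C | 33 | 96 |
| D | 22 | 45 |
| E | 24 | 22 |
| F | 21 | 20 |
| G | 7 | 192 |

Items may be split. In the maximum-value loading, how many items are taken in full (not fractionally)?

Order: G (192/7=27.43) > A (292/31=9.42) > B (110/16=6.88) > C (96/33=2.91) > D (45/22=2.05) > F (20/21=0.95) > E (22/24=0.92)
Fill: take G (7 @ 192) → take A (31 @ 292) → take B (16 @ 110) → take 15/33 of C → 43.64; 69/69 used.
3 item(s) taken whole; one partial (take 15/33 of C).

3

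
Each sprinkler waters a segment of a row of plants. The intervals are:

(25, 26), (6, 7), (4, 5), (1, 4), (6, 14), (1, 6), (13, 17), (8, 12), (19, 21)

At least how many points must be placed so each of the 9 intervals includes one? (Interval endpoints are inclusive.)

Sort by right endpoint; whenever an interval is uncovered, place a point at its right end.
Sorted: [1,4] [4,5] [1,6] [6,7] [8,12] [6,14] [13,17] [19,21] [25,26]
{[1,4],[4,5],[1,6]} hit by 4; {[6,7]} hit by 7; {[8,12],[6,14]} hit by 12; {[13,17]} hit by 17; {[19,21]} hit by 21; {[25,26]} hit by 26.
Points: 4, 7, 12, 17, 21, 26 (6 total).

6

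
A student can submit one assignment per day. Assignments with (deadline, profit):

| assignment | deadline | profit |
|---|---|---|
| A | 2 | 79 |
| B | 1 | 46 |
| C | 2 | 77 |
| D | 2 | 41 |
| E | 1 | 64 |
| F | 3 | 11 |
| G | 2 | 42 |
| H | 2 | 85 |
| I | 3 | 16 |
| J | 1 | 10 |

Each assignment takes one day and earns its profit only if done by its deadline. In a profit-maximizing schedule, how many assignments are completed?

Sort by profit descending; place each in the latest free slot ≤ its deadline.
By profit: H(d2,85), A(d2,79), C(d2,77), E(d1,64), B(d1,46), G(d2,42), D(d2,41), I(d3,16), F(d3,11), J(d1,10)
H→slot 2; A→slot 1; C skipped; E skipped; B skipped; G skipped; D skipped; I→slot 3; F skipped; J skipped.
3 of 10 scheduled.

3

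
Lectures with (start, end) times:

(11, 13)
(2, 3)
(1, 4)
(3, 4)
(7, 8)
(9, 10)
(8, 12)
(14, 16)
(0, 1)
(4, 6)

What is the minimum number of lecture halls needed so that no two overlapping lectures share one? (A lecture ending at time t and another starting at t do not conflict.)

2

The answer is the maximum number of intervals overlapping at any instant.
Events (time:±→running): 0:+→1 1:-→0 1:+→1 2:+→2 … peak 2.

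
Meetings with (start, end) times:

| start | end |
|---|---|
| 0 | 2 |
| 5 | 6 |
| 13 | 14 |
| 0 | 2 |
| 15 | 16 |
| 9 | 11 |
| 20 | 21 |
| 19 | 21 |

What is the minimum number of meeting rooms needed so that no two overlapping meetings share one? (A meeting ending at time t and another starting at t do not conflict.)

2

Events (time:±→running): 0:+→1 0:+→2 … peak 2.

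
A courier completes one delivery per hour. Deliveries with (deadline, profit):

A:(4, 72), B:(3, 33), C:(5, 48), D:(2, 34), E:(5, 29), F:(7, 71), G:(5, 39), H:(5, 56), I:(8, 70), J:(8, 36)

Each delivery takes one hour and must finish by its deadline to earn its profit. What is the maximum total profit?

426

Take jobs in profit order; each goes to the latest open slot no later than its deadline.
By profit: A(d4,72), F(d7,71), I(d8,70), H(d5,56), C(d5,48), G(d5,39), J(d8,36), D(d2,34), B(d3,33), E(d5,29)
A→slot 4; F→slot 7; I→slot 8; H→slot 5; C→slot 3; G→slot 2; J→slot 6; D→slot 1; B skipped; E skipped.
Profit = 34 + 39 + 48 + 72 + 56 + 36 + 71 + 70 = 426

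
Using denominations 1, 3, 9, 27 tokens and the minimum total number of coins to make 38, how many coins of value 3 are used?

0

Use the largest denomination that fits, subtract, and repeat.
38 − 1×27→11 − 1×9→2 − 2×1→0
Count of 3: 0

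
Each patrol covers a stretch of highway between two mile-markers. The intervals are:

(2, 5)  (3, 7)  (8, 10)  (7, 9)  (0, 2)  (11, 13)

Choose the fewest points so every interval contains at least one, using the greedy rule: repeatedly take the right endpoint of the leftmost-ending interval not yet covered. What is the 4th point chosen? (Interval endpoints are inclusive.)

By right end: [0,2]  [2,5]  [3,7]  [7,9]  [8,10]  [11,13]
[0,2] uncovered → point at 2; [3,7] uncovered → point at 7; [8,10] uncovered → point at 10; [11,13] uncovered → point at 13.
Points: 2, 7, 10, 13 (4 total).

13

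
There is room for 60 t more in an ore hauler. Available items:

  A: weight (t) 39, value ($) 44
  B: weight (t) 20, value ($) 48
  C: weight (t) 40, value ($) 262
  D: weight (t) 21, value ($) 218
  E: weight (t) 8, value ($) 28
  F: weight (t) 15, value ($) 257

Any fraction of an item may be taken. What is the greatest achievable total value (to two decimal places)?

632.20

Order: F (257/15=17.13) > D (218/21=10.38) > C (262/40=6.55) > E (28/8=3.50) > B (48/20=2.40) > A (44/39=1.13)
Fill: take F (15 @ 257) → take D (21 @ 218) → take 24/40 of C → 157.20; 60/60 used.
Total value = 632.20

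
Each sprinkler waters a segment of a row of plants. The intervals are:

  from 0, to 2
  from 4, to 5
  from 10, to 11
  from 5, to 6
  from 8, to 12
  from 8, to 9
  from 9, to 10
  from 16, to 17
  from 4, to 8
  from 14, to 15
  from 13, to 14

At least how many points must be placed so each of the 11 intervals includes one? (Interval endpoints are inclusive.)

6

Sorted: [0,2] [4,5] [5,6] [4,8] [8,9] [9,10] [10,11] [8,12] [13,14] [14,15] [16,17]
{[0,2]} hit by 2; {[4,5],[5,6],[4,8]} hit by 5; {[8,9],[9,10]} hit by 9; {[10,11],[8,12]} hit by 11; {[13,14],[14,15]} hit by 14; {[16,17]} hit by 17.
Points: 2, 5, 9, 11, 14, 17 (6 total).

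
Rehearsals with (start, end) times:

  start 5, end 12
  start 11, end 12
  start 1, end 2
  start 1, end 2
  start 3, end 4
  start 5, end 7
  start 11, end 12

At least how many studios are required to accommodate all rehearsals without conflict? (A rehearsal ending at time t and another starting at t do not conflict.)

Events (time:±→running): 1:+→1 1:+→2 2:-→1 2:-→0 3:+→1 4:-→0 5:+→1 5:+→2 7:-→1 11:+→2 11:+→3 … peak 3.

3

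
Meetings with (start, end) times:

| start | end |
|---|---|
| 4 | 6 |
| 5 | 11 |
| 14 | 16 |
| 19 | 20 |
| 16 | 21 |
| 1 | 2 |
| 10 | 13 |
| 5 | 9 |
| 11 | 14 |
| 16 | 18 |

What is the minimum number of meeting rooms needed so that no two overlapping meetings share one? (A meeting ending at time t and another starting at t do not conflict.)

The answer is the maximum number of intervals overlapping at any instant.
Events (time:±→running): 1:+→1 2:-→0 4:+→1 5:+→2 5:+→3 … peak 3.

3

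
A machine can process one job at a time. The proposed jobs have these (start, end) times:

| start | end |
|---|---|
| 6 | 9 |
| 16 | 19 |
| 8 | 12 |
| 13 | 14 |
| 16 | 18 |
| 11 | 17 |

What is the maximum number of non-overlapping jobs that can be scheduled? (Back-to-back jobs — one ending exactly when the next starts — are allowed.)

Order by finish time; keep every interval that doesn't clash with the previous kept one.
By end time: (6,9), (8,12), (13,14), (11,17), (16,18), (16,19).
Pick (6,9); next start ≥ 9 → (13,14); next start ≥ 14 → (16,18).
Selected 3 jobs.

3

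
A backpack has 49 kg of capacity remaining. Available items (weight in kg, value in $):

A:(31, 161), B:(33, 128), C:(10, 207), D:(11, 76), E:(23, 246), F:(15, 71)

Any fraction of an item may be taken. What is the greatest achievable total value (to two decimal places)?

554.97

Greedy by value/weight ratio, highest first.
Order: C (207/10=20.70) > E (246/23=10.70) > D (76/11=6.91) > A (161/31=5.19) > F (71/15=4.73) > B (128/33=3.88)
Fill: take C (10 @ 207) → take E (23 @ 246) → take D (11 @ 76) → take 5/31 of A → 25.97; 49/49 used.
Total value = 554.97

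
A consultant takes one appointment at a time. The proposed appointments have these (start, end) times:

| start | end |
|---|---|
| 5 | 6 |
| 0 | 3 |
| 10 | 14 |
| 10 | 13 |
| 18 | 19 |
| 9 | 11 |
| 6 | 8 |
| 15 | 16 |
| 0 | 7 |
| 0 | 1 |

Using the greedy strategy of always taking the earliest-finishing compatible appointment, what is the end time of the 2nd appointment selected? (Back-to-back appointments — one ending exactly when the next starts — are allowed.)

Sorted by end: (0,1)  (0,3)  (5,6)  (0,7)  (6,8)  (9,11)  (10,13)  (10,14)  (15,16)  (18,19)
take (0,1); take (5,6); take (6,8); take (9,11); take (15,16); take (18,19).
Selected: (0,1) (5,6) (6,8) (9,11) (15,16) (18,19)

6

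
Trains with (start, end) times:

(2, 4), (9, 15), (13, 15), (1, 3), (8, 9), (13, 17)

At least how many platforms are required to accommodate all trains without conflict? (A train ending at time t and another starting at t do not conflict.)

3

The answer is the maximum number of intervals overlapping at any instant.
Events (time:±→running): 1:+→1 2:+→2 3:-→1 4:-→0 8:+→1 9:-→0 9:+→1 13:+→2 13:+→3 … peak 3.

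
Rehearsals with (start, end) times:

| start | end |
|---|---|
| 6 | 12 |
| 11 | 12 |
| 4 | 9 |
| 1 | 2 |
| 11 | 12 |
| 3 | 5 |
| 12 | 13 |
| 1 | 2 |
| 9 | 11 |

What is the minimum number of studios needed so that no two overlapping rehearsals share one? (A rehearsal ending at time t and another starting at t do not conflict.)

Events (time:±→running): 1:+→1 1:+→2 2:-→1 2:-→0 3:+→1 4:+→2 5:-→1 6:+→2 9:-→1 9:+→2 11:-→1 11:+→2 11:+→3 … peak 3.

3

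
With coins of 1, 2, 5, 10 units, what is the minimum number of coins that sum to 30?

Use the largest denomination that fits, subtract, and repeat.
30 − 3×10→0
Total coins = 3 = 3

3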